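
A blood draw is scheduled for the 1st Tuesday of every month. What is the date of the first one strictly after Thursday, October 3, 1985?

November 5, 1985

October 1985 starts on a Tuesday, so its 1st Tuesday is October 1, 1985.
That is not after October 3, 1985, so look at November 1985.
November 1985 starts on a Friday, so its 1st Tuesday is November 5, 1985 (4 days in).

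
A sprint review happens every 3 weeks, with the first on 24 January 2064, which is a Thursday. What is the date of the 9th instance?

10 July 2064

The 9th occurrence is 8 intervals after the first: 8 × 21 = 168 days after 24 January 2064.
January has 31 days — 7 days to the end of January leaves 161.
February has 29 days (132 left).
March has 31 days (101 left).
April has 30 days (71 left).
May has 31 days (40 left).
June has 30 days (10 left).
10 days into July → 10 July 2064.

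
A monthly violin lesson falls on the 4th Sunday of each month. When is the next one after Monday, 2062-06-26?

2062-07-23

June 2062 starts on a Thursday; its first Sunday is the 4th, so the 4th Sunday is the 25th — 2062-06-25.
That is not after 2062-06-26, so look at July 2062.
July 2062 starts on a Saturday; its first Sunday is the 2nd, so the 4th Sunday is the 23rd — 2062-07-23.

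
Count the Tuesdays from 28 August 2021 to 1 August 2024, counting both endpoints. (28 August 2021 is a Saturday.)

153

28 August 2021 is a Saturday; the first Tuesday on or after it is 31 August 2021 (3 days later).
From 31 August 2021 to 1 August 2024: 122 + 365 + 365 + 214 = 1066 days (rest of 2021, 2022, 2023, to 1 August 2024 in 2024).
1066 ÷ 7 = 152 full weeks with remainder 2, so 152 more Tuesdays after the first → 153.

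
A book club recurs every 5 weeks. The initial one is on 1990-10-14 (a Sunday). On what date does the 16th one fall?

The 16th occurrence is 15 intervals after the first: 15 × 35 = 525 days after 1990-10-14.
October has 31 days — 17 days to the end of October leaves 508.
From end of October to end of 1990 is 61 days (447 left).
1991 has 365 days (82 left).
January has 31 days (51 left).
February has 29 days (22 left).
22 days into March → 1992-03-22.

1992-03-22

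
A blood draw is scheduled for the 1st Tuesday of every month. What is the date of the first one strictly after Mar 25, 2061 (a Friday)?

Apr 5, 2061

Mar 2061 starts on a Tuesday, so its 1st Tuesday is Mar 1, 2061.
That is not after Mar 25, 2061, so look at Apr 2061.
Apr 2061 starts on a Friday, so its 1st Tuesday is Apr 5, 2061 (4 days in).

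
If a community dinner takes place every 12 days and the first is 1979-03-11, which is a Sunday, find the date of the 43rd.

1980-07-27

The 43rd occurrence is 42 intervals after the first: 42 × 12 = 504 days after 1979-03-11.
March has 31 days — 20 days to the end of March leaves 484.
From end of March to end of 1979 is 275 days (209 left).
January has 31 days (178 left).
February has 29 days (149 left).
March has 31 days (118 left).
April has 30 days (88 left).
May has 31 days (57 left).
June has 30 days (27 left).
27 days into July → 1980-07-27.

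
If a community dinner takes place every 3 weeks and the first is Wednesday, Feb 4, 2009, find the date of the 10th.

Aug 12, 2009

The 10th occurrence is 9 intervals after the first: 9 × 21 = 189 days after Feb 4, 2009.
Feb has 28 days — 24 days to the end of Feb leaves 165.
Mar has 31 days (134 left).
Apr has 30 days (104 left).
May has 31 days (73 left).
Jun has 30 days (43 left).
Jul has 31 days (12 left).
12 days into Aug → Aug 12, 2009.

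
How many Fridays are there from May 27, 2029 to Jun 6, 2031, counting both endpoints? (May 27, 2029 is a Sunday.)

May 27, 2029 is a Sunday; the first Friday on or after it is Jun 1, 2029 (5 days later).
From Jun 1, 2029 to Jun 6, 2031: 213 + 365 + 157 = 735 days (rest of 2029, 2030, to Jun 6, 2031 in 2031).
735 ÷ 7 = 105 full weeks with remainder 0, so 105 more Fridays after the first → 106.

106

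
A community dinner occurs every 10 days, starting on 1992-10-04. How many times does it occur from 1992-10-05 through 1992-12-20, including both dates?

Occurrences land 10·i days after 1992-10-04 for i = 0, 1, 2, …
1992-10-05 is 1 day after the start; 1 ÷ 10 = 0 remainder 1; since the remainder is 1, round up to i = 1. First occurrence in the window: #2 on 1992-10-14 (1×10 = 10 days in).
1992-12-20 is 77 days after the start; 77 ÷ 10 = 7 remainder 7. Last occurrence in the window: #8 on 1992-12-13.
Occurrences #2 through #8: 7 in total.

7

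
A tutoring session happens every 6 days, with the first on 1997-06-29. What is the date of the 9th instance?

The 9th occurrence is 8 intervals after the first: 8 × 6 = 48 days after 1997-06-29.
June has 30 days — 1 day to the end of June leaves 47.
July has 31 days (16 left).
16 days into August → 1997-08-16.

1997-08-16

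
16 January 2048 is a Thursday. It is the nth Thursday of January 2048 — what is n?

3rd

Day 16 falls in week ⌈16/7⌉ of the month.
Days 1–7 hold the 1st Thursday, 8–14 the 2nd, 15–21 the 3rd, 22–28 the 4th, 29–31 the 5th.
16 is in the range for the 3rd.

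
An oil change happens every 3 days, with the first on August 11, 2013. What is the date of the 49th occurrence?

January 2, 2014

The 49th occurrence is 48 intervals after the first: 48 × 3 = 144 days after August 11, 2013.
August has 31 days — 20 days to the end of August leaves 124.
September has 30 days (94 left).
October has 31 days (63 left).
November has 30 days (33 left).
December has 31 days (2 left).
2 days into January → January 2, 2014.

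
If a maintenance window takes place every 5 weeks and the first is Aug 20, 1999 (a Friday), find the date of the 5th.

The 5th occurrence is 4 intervals after the first: 4 × 35 = 140 days after Aug 20, 1999.
Aug has 31 days — 11 days to the end of Aug leaves 129.
Sep has 30 days (99 left).
Oct has 31 days (68 left).
Nov has 30 days (38 left).
Dec has 31 days (7 left).
7 days into Jan → Jan 7, 2000.

Jan 7, 2000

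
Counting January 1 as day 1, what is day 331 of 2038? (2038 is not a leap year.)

January has 31 days (331 − 31 = 300 remain).
February has 28 days (300 − 28 = 272 remain).
March has 31 days (272 − 31 = 241 remain).
April has 30 days (241 − 30 = 211 remain).
May has 31 days (211 − 31 = 180 remain).
June has 30 days (180 − 30 = 150 remain).
July has 31 days (150 − 31 = 119 remain).
August has 31 days (119 − 31 = 88 remain).
September has 30 days (88 − 30 = 58 remain).
October has 31 days (58 − 31 = 27 remain).
27 into November → November 27.

2038-11-27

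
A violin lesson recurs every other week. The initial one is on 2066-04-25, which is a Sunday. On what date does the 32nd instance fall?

The 32nd occurrence is 31 intervals after the first: 31 × 14 = 434 days after 2066-04-25.
April has 30 days — 5 days to the end of April leaves 429.
From end of April to end of 2066 is 245 days (184 left).
January has 31 days (153 left).
February has 28 days (125 left).
March has 31 days (94 left).
April has 30 days (64 left).
May has 31 days (33 left).
June has 30 days (3 left).
3 days into July → 2067-07-03.

2067-07-03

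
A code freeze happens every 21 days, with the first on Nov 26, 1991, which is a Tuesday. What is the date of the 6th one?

The 6th occurrence is 5 intervals after the first: 5 × 21 = 105 days after Nov 26, 1991.
Nov has 30 days — 4 days to the end of Nov leaves 101.
Dec has 31 days (70 left).
Jan has 31 days (39 left).
Feb has 29 days (10 left).
10 days into Mar → Mar 10, 1992.

Mar 10, 1992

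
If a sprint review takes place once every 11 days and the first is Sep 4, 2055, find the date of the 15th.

Feb 5, 2056

The 15th occurrence is 14 intervals after the first: 14 × 11 = 154 days after Sep 4, 2055.
Sep has 30 days — 26 days to the end of Sep leaves 128.
Oct has 31 days (97 left).
Nov has 30 days (67 left).
Dec has 31 days (36 left).
Jan has 31 days (5 left).
5 days into Feb → Feb 5, 2056.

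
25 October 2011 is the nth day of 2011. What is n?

298

Days in months before October: 31 + 28 + 31 + 30 + 31 + 30 + 31 + 31 + 30 = 273.
Plus 25 days into October → day 298.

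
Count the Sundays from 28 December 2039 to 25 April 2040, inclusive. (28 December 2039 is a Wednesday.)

17

28 December 2039 is a Wednesday; the first Sunday on or after it is 1 January 2040 (4 days later).
From 1 January 2040 to 25 April 2040: 30 + 29 + 31 + 25 = 115 days (rest of January, February, March, April).
115 ÷ 7 = 16 full weeks with remainder 3, so 16 more Sundays after the first → 17.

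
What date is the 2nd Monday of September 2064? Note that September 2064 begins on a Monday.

8 September 2064

September 2064 begins on a Monday, so the first Monday is September 1.
The 2nd Monday is 1 weeks later: 1 + 7 = 8.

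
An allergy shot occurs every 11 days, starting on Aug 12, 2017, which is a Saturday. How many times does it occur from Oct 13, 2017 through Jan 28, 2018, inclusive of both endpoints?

Occurrences land 11·i days after Aug 12, 2017 for i = 0, 1, 2, …
Oct 13, 2017 is 62 days after the start; 62 ÷ 11 = 5 remainder 7; since the remainder is 7, round up to i = 6. First occurrence in the window: #7 on Oct 17, 2017 (6×11 = 66 days in).
Jan 28, 2018 is 169 days after the start; 169 ÷ 11 = 15 remainder 4. Last occurrence in the window: #16 on Jan 24, 2018.
Occurrences #7 through #16: 10 in total.

10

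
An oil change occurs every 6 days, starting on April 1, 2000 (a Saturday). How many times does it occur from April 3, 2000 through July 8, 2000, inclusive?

16

Occurrences land 6·i days after April 1, 2000 for i = 0, 1, 2, …
April 3, 2000 is 2 days after the start; 2 ÷ 6 = 0 remainder 2; since the remainder is 2, round up to i = 1. First occurrence in the window: #2 on April 7, 2000 (1×6 = 6 days in).
July 8, 2000 is 98 days after the start; 98 ÷ 6 = 16 remainder 2. Last occurrence in the window: #17 on July 6, 2000.
Occurrences #2 through #17: 16 in total.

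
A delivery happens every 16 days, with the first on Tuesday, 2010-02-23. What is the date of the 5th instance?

The 5th occurrence is 4 intervals after the first: 4 × 16 = 64 days after 2010-02-23.
February has 28 days — 5 days to the end of February leaves 59.
March has 31 days (28 left).
28 days into April → 2010-04-28.

2010-04-28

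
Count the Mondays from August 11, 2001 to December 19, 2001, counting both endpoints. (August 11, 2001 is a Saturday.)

19

August 11, 2001 is a Saturday; the first Monday on or after it is August 13, 2001 (2 days later).
From August 13, 2001 to December 19, 2001: 18 + 30 + 31 + 30 + 19 = 128 days (rest of August, September, October, November, December).
128 ÷ 7 = 18 full weeks with remainder 2, so 18 more Mondays after the first → 19.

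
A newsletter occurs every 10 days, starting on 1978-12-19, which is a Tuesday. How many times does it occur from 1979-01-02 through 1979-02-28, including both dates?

6

Occurrences land 10·i days after 1978-12-19 for i = 0, 1, 2, …
1979-01-02 is 14 days after the start; 14 ÷ 10 = 1 remainder 4; since the remainder is 4, round up to i = 2. First occurrence in the window: #3 on 1979-01-08 (2×10 = 20 days in).
1979-02-28 is 71 days after the start; 71 ÷ 10 = 7 remainder 1. Last occurrence in the window: #8 on 1979-02-27.
Occurrences #3 through #8: 6 in total.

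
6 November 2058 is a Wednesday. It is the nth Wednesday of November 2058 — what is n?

Day 6 falls in week ⌈6/7⌉ of the month.
Days 1–7 hold the 1st Wednesday, 8–14 the 2nd, 15–21 the 3rd, 22–28 the 4th, 29–31 the 5th.
6 is in the range for the 1st.

1st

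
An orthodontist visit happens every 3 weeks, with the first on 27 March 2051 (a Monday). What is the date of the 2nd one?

17 April 2051

The 2nd occurrence is 1 interval after the first: 1 × 21 = 21 days after 27 March 2051.
March has 31 days — 4 days to the end of March leaves 17.
17 days into April → 17 April 2051.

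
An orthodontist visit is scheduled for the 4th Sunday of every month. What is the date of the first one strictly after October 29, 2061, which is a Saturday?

October 2061 starts on a Saturday; its first Sunday is the 2nd, so the 4th Sunday is the 23rd — October 23, 2061.
That is not after October 29, 2061, so look at November 2061.
November 2061 starts on a Tuesday; its first Sunday is the 6th, so the 4th Sunday is the 27th — November 27, 2061.

November 27, 2061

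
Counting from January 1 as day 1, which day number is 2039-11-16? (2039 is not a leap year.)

Days in months before November: 31 + 28 + 31 + 30 + 31 + 30 + 31 + 31 + 30 + 31 = 304.
Plus 16 days into November → day 320.

320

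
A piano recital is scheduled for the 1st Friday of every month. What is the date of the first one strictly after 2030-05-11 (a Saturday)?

May 2030 starts on a Wednesday, so its 1st Friday is 2030-05-03 (2 days in).
That is not after 2030-05-11, so look at June 2030.
June 2030 starts on a Saturday, so its 1st Friday is 2030-06-07 (6 days in).

2030-06-07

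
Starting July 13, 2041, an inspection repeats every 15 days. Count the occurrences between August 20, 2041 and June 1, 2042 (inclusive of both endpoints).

19

Occurrences land 15·i days after July 13, 2041 for i = 0, 1, 2, …
August 20, 2041 is 38 days after the start; 38 ÷ 15 = 2 remainder 8; since the remainder is 8, round up to i = 3. First occurrence in the window: #4 on August 27, 2041 (3×15 = 45 days in).
June 1, 2042 is 323 days after the start; 323 ÷ 15 = 21 remainder 8. Last occurrence in the window: #22 on May 24, 2042.
Occurrences #4 through #22: 19 in total.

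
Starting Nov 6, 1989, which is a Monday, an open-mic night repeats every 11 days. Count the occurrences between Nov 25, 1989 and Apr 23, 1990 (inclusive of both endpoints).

14

Occurrences land 11·i days after Nov 6, 1989 for i = 0, 1, 2, …
Nov 25, 1989 is 19 days after the start; 19 ÷ 11 = 1 remainder 8; since the remainder is 8, round up to i = 2. First occurrence in the window: #3 on Nov 28, 1989 (2×11 = 22 days in).
Apr 23, 1990 is 168 days after the start; 168 ÷ 11 = 15 remainder 3. Last occurrence in the window: #16 on Apr 20, 1990.
Occurrences #3 through #16: 14 in total.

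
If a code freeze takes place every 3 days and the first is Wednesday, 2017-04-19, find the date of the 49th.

2017-09-10

The 49th occurrence is 48 intervals after the first: 48 × 3 = 144 days after 2017-04-19.
April has 30 days — 11 days to the end of April leaves 133.
May has 31 days (102 left).
June has 30 days (72 left).
July has 31 days (41 left).
August has 31 days (10 left).
10 days into September → 2017-09-10.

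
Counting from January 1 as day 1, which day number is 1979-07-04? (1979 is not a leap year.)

Days in months before July: 31 + 28 + 31 + 30 + 31 + 30 = 181.
Plus 4 days into July → day 185.

185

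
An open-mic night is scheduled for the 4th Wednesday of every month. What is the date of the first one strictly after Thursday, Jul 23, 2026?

Aug 26, 2026

Jul 2026 starts on a Wednesday; its first Wednesday is the 1st, so the 4th Wednesday is the 22nd — Jul 22, 2026.
That is not after Jul 23, 2026, so look at Aug 2026.
Aug 2026 starts on a Saturday; its first Wednesday is the 5th, so the 4th Wednesday is the 26th — Aug 26, 2026.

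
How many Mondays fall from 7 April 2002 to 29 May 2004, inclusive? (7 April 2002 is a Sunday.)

7 April 2002 is a Sunday; the first Monday on or after it is 8 April 2002 (1 day later).
From 8 April 2002 to 29 May 2004: 267 + 365 + 150 = 782 days (rest of 2002, 2003, to 29 May 2004 in 2004).
782 ÷ 7 = 111 full weeks with remainder 5, so 111 more Mondays after the first → 112.

112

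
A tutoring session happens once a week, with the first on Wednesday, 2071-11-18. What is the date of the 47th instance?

The 47th occurrence is 46 intervals after the first: 46 × 7 = 322 days after 2071-11-18.
November has 30 days — 12 days to the end of November leaves 310.
December has 31 days (279 left).
January has 31 days (248 left).
February has 29 days (219 left).
March has 31 days (188 left).
April has 30 days (158 left).
May has 31 days (127 left).
June has 30 days (97 left).
July has 31 days (66 left).
August has 31 days (35 left).
September has 30 days (5 left).
5 days into October → 2072-10-05.

2072-10-05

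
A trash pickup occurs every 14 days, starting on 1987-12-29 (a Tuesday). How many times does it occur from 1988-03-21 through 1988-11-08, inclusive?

17

Occurrences land 14·i days after 1987-12-29 for i = 0, 1, 2, …
1988-03-21 is 83 days after the start; 83 ÷ 14 = 5 remainder 13; since the remainder is 13, round up to i = 6. First occurrence in the window: #7 on 1988-03-22 (6×14 = 84 days in).
1988-11-08 is 315 days after the start; 315 ÷ 14 = 22 remainder 7. Last occurrence in the window: #23 on 1988-11-01.
Occurrences #7 through #23: 17 in total.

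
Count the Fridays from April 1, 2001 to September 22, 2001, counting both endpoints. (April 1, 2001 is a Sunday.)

April 1, 2001 is a Sunday; the first Friday on or after it is April 6, 2001 (5 days later).
From April 6, 2001 to September 22, 2001: 24 + 31 + 30 + 31 + 31 + 22 = 169 days (rest of April, May, June, July, August, September).
169 ÷ 7 = 24 full weeks with remainder 1, so 24 more Fridays after the first → 25.

25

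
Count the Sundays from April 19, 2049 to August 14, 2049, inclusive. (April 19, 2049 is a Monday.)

16

April 19, 2049 is a Monday; the first Sunday on or after it is April 25, 2049 (6 days later).
From April 25, 2049 to August 14, 2049: 5 + 31 + 30 + 31 + 14 = 111 days (rest of April, May, June, July, August).
111 ÷ 7 = 15 full weeks with remainder 6, so 15 more Sundays after the first → 16.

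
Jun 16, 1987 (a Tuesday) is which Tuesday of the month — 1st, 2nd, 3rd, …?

3rd

Day 16 falls in week ⌈16/7⌉ of the month.
Days 1–7 hold the 1st Tuesday, 8–14 the 2nd, 15–21 the 3rd, 22–28 the 4th, 29–31 the 5th.
16 is in the range for the 3rd.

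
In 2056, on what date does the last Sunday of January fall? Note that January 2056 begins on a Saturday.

2056-01-30

January 2056 begins on a Saturday, so the first Sunday is January 2 (1 day later).
January 2056 has 31 days. Adding weeks: 2, 9, 16, 23, 30 — the last one ≤ 31 is the 30th.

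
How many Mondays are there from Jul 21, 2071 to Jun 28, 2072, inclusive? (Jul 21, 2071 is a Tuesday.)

Jul 21, 2071 is a Tuesday; the first Monday on or after it is Jul 27, 2071 (6 days later).
From Jul 27, 2071 to Jun 28, 2072: 157 + 180 = 337 days (rest of 2071, to Jun 28, 2072 in 2072).
337 ÷ 7 = 48 full weeks with remainder 1, so 48 more Mondays after the first → 49.

49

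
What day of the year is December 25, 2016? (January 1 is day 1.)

Days in months before December: 31 + 29 + 31 + 30 + 31 + 30 + 31 + 31 + 30 + 31 + 30 = 335.
Plus 25 days into December → day 360.

360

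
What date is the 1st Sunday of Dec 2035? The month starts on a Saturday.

Dec 2035 begins on a Saturday, so the first Sunday is Dec 2 (1 day later).

Dec 2, 2035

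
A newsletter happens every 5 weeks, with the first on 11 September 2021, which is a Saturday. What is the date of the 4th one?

The 4th occurrence is 3 intervals after the first: 3 × 35 = 105 days after 11 September 2021.
September has 30 days — 19 days to the end of September leaves 86.
October has 31 days (55 left).
November has 30 days (25 left).
25 days into December → 25 December 2021.

25 December 2021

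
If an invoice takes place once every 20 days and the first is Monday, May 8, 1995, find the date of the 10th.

November 4, 1995

The 10th occurrence is 9 intervals after the first: 9 × 20 = 180 days after May 8, 1995.
May has 31 days — 23 days to the end of May leaves 157.
June has 30 days (127 left).
July has 31 days (96 left).
August has 31 days (65 left).
September has 30 days (35 left).
October has 31 days (4 left).
4 days into November → November 4, 1995.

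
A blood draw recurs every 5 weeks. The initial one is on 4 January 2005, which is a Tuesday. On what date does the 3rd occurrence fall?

The 3rd occurrence is 2 intervals after the first: 2 × 35 = 70 days after 4 January 2005.
January has 31 days — 27 days to the end of January leaves 43.
February has 28 days (15 left).
15 days into March → 15 March 2005.

15 March 2005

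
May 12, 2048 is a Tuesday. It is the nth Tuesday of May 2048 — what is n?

2nd

Day 12 falls in week ⌈12/7⌉ of the month.
Days 1–7 hold the 1st Tuesday, 8–14 the 2nd, 15–21 the 3rd, 22–28 the 4th, 29–31 the 5th.
12 is in the range for the 2nd.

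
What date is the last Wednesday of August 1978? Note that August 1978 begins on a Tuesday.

30 August 1978

August 1978 begins on a Tuesday, so the first Wednesday is August 2 (1 day later).
August 1978 has 31 days. Adding weeks: 2, 9, 16, 23, 30 — the last one ≤ 31 is the 30th.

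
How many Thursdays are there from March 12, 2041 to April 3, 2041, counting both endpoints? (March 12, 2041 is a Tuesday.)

3

March 12, 2041 is a Tuesday; the first Thursday on or after it is March 14, 2041 (2 days later).
From March 14, 2041 to April 3, 2041: 17 + 3 = 20 days (rest of March, April).
20 ÷ 7 = 2 full weeks with remainder 6, so 2 more Thursdays after the first → 3.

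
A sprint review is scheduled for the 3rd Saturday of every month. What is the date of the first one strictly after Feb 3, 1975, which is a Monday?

Feb 15, 1975

Feb 1975 starts on a Saturday; its first Saturday is the 1st, so the 3rd Saturday is the 15th — Feb 15, 1975.
Feb 15, 1975 is after Feb 3, 1975, so that is the next one.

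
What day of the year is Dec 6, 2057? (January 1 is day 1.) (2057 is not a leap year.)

Days in months before Dec: 31 + 28 + 31 + 30 + 31 + 30 + 31 + 31 + 30 + 31 + 30 = 334.
Plus 6 days into Dec → day 340.

340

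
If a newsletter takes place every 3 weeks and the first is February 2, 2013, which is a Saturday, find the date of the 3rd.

March 16, 2013

The 3rd occurrence is 2 intervals after the first: 2 × 21 = 42 days after February 2, 2013.
February has 28 days — 26 days to the end of February leaves 16.
16 days into March → March 16, 2013.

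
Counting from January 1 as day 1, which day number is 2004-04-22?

113

Days in months before April: 31 + 29 + 31 = 91.
Plus 22 days into April → day 113.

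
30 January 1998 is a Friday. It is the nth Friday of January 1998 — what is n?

Day 30 falls in week ⌈30/7⌉ of the month.
Days 1–7 hold the 1st Friday, 8–14 the 2nd, 15–21 the 3rd, 22–28 the 4th, 29–31 the 5th.
30 is in the range for the 5th.

5th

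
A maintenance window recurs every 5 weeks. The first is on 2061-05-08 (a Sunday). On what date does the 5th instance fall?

2061-09-25

The 5th occurrence is 4 intervals after the first: 4 × 35 = 140 days after 2061-05-08.
May has 31 days — 23 days to the end of May leaves 117.
June has 30 days (87 left).
July has 31 days (56 left).
August has 31 days (25 left).
25 days into September → 2061-09-25.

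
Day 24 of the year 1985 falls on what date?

24 into January → January 24.

24 January 1985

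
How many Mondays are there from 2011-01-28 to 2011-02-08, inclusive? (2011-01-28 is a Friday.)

2

2011-01-28 is a Friday; the first Monday on or after it is 2011-01-31 (3 days later).
From 2011-01-31 to 2011-02-08: 0 + 8 = 8 days (rest of January, February).
8 ÷ 7 = 1 full weeks with remainder 1, so 1 more Mondays after the first → 2.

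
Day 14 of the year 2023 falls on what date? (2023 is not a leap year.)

January 14, 2023

14 into January → January 14.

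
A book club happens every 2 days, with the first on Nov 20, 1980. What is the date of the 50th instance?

The 50th occurrence is 49 intervals after the first: 49 × 2 = 98 days after Nov 20, 1980.
Nov has 30 days — 10 days to the end of Nov leaves 88.
Dec has 31 days (57 left).
Jan has 31 days (26 left).
26 days into Feb → Feb 26, 1981.

Feb 26, 1981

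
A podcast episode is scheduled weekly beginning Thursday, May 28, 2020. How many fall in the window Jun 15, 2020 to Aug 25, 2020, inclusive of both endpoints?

Occurrences land 7·i days after May 28, 2020 for i = 0, 1, 2, …
Jun 15, 2020 is 18 days after the start; 18 ÷ 7 = 2 remainder 4; since the remainder is 4, round up to i = 3. First occurrence in the window: #4 on Jun 18, 2020 (3×7 = 21 days in).
Aug 25, 2020 is 89 days after the start; 89 ÷ 7 = 12 remainder 5. Last occurrence in the window: #13 on Aug 20, 2020.
Occurrences #4 through #13: 10 in total.

10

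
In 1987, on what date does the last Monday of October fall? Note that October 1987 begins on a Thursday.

October 1987 begins on a Thursday, so the first Monday is October 5 (4 days later).
October 1987 has 31 days. Adding weeks: 5, 12, 19, 26 — the last one ≤ 31 is the 26th.

26 October 1987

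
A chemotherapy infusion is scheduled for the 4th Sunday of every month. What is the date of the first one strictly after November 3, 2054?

November 2054 starts on a Sunday; its first Sunday is the 1st, so the 4th Sunday is the 22nd — November 22, 2054.
November 22, 2054 is after November 3, 2054, so that is the next one.

November 22, 2054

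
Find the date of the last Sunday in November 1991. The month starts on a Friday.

November 1991 begins on a Friday, so the first Sunday is November 3 (2 days later).
November 1991 has 30 days. Adding weeks: 3, 10, 17, 24 — the last one ≤ 30 is the 24th.

1991-11-24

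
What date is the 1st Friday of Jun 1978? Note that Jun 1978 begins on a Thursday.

Jun 1978 begins on a Thursday, so the first Friday is Jun 2 (1 day later).

Jun 2, 1978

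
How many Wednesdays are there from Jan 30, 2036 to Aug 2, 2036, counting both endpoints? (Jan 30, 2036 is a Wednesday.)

Jan 30, 2036 is a Wednesday; the first Wednesday on or after it is Jan 30, 2036.
From Jan 30, 2036 to Aug 2, 2036: 1 + 29 + 31 + 30 + 31 + 30 + 31 + 2 = 185 days (rest of Jan, Feb, Mar, Apr, May, Jun, Jul, Aug).
185 ÷ 7 = 26 full weeks with remainder 3, so 26 more Wednesdays after the first → 27.

27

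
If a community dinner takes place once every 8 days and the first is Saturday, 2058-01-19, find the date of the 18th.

The 18th occurrence is 17 intervals after the first: 17 × 8 = 136 days after 2058-01-19.
January has 31 days — 12 days to the end of January leaves 124.
February has 28 days (96 left).
March has 31 days (65 left).
April has 30 days (35 left).
May has 31 days (4 left).
4 days into June → 2058-06-04.

2058-06-04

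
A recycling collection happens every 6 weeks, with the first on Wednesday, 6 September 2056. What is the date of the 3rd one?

29 November 2056

The 3rd occurrence is 2 intervals after the first: 2 × 42 = 84 days after 6 September 2056.
September has 30 days — 24 days to the end of September leaves 60.
October has 31 days (29 left).
29 days into November → 29 November 2056.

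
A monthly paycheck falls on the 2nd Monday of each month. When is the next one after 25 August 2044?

August 2044 starts on a Monday; its first Monday is the 1st, so the 2nd Monday is the 8th — 8 August 2044.
That is not after 25 August 2044, so look at September 2044.
September 2044 starts on a Thursday; its first Monday is the 5th, so the 2nd Monday is the 12th — 12 September 2044.

12 September 2044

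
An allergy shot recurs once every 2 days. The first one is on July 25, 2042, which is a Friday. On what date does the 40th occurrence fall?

October 11, 2042

The 40th occurrence is 39 intervals after the first: 39 × 2 = 78 days after July 25, 2042.
July has 31 days — 6 days to the end of July leaves 72.
August has 31 days (41 left).
September has 30 days (11 left).
11 days into October → October 11, 2042.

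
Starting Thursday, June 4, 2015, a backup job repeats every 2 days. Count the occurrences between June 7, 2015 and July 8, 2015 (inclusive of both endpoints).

16

Occurrences land 2·i days after June 4, 2015 for i = 0, 1, 2, …
June 7, 2015 is 3 days after the start; 3 ÷ 2 = 1 remainder 1; since the remainder is 1, round up to i = 2. First occurrence in the window: #3 on June 8, 2015 (2×2 = 4 days in).
July 8, 2015 is 34 days after the start; 34 ÷ 2 = 17 remainder 0. Last occurrence in the window: #18 on July 8, 2015.
Occurrences #3 through #18: 16 in total.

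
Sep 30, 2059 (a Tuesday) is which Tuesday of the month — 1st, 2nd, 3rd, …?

Day 30 falls in week ⌈30/7⌉ of the month.
Days 1–7 hold the 1st Tuesday, 8–14 the 2nd, 15–21 the 3rd, 22–28 the 4th, 29–31 the 5th.
30 is in the range for the 5th.

5th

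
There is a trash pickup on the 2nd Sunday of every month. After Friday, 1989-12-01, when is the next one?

1989-12-10

December 1989 starts on a Friday; its first Sunday is the 3rd, so the 2nd Sunday is the 10th — 1989-12-10.
1989-12-10 is after 1989-12-01, so that is the next one.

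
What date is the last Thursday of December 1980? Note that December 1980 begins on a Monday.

1980-12-25

December 1980 begins on a Monday, so the first Thursday is December 4 (3 days later).
December 1980 has 31 days. Adding weeks: 4, 11, 18, 25 — the last one ≤ 31 is the 25th.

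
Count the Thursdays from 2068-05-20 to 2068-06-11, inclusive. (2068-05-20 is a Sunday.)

2068-05-20 is a Sunday; the first Thursday on or after it is 2068-05-24 (4 days later).
From 2068-05-24 to 2068-06-11: 7 + 11 = 18 days (rest of May, June).
18 ÷ 7 = 2 full weeks with remainder 4, so 2 more Thursdays after the first → 3.

3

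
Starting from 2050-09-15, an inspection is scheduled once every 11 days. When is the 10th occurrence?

The 10th occurrence is 9 intervals after the first: 9 × 11 = 99 days after 2050-09-15.
September has 30 days — 15 days to the end of September leaves 84.
October has 31 days (53 left).
November has 30 days (23 left).
23 days into December → 2050-12-23.

2050-12-23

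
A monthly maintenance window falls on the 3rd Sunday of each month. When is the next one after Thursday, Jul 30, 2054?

Aug 16, 2054

Jul 2054 starts on a Wednesday; its first Sunday is the 5th, so the 3rd Sunday is the 19th — Jul 19, 2054.
That is not after Jul 30, 2054, so look at Aug 2054.
Aug 2054 starts on a Saturday; its first Sunday is the 2nd, so the 3rd Sunday is the 16th — Aug 16, 2054.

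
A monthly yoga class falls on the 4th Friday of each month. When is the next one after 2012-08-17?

2012-08-24

August 2012 starts on a Wednesday; its first Friday is the 3rd, so the 4th Friday is the 24th — 2012-08-24.
2012-08-24 is after 2012-08-17, so that is the next one.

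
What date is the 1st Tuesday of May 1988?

The first Tuesday of May 1988 is May 3.

May 3, 1988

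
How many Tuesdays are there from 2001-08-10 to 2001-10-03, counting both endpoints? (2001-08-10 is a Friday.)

2001-08-10 is a Friday; the first Tuesday on or after it is 2001-08-14 (4 days later).
From 2001-08-14 to 2001-10-03: 17 + 30 + 3 = 50 days (rest of August, September, October).
50 ÷ 7 = 7 full weeks with remainder 1, so 7 more Tuesdays after the first → 8.

8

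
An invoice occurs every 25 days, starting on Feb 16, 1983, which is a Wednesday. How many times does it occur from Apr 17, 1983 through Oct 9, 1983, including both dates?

7

Occurrences land 25·i days after Feb 16, 1983 for i = 0, 1, 2, …
Apr 17, 1983 is 60 days after the start; 60 ÷ 25 = 2 remainder 10; since the remainder is 10, round up to i = 3. First occurrence in the window: #4 on May 2, 1983 (3×25 = 75 days in).
Oct 9, 1983 is 235 days after the start; 235 ÷ 25 = 9 remainder 10. Last occurrence in the window: #10 on Sep 29, 1983.
Occurrences #4 through #10: 7 in total.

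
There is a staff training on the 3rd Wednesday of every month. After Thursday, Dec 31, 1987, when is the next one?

Jan 20, 1988

Dec 1987 starts on a Tuesday; its first Wednesday is the 2nd, so the 3rd Wednesday is the 16th — Dec 16, 1987.
That is not after Dec 31, 1987, so look at Jan 1988.
Jan 1988 starts on a Friday; its first Wednesday is the 6th, so the 3rd Wednesday is the 20th — Jan 20, 1988.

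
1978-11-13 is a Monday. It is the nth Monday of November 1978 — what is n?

Day 13 falls in week ⌈13/7⌉ of the month.
Days 1–7 hold the 1st Monday, 8–14 the 2nd, 15–21 the 3rd, 22–28 the 4th, 29–31 the 5th.
13 is in the range for the 2nd.

2nd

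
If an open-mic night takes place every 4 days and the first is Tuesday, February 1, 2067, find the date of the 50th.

August 16, 2067

The 50th occurrence is 49 intervals after the first: 49 × 4 = 196 days after February 1, 2067.
February has 28 days — 27 days to the end of February leaves 169.
March has 31 days (138 left).
April has 30 days (108 left).
May has 31 days (77 left).
June has 30 days (47 left).
July has 31 days (16 left).
16 days into August → August 16, 2067.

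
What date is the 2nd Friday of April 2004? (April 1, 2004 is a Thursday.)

April 2004 begins on a Thursday, so the first Friday is April 2 (1 day later).
The 2nd Friday is 1 weeks later: 2 + 7 = 9.

April 9, 2004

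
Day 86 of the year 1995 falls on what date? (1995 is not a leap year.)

January has 31 days (86 − 31 = 55 remain).
February has 28 days (55 − 28 = 27 remain).
27 into March → March 27.

1995-03-27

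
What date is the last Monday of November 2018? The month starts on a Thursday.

November 2018 begins on a Thursday, so the first Monday is November 5 (4 days later).
November 2018 has 30 days. Adding weeks: 5, 12, 19, 26 — the last one ≤ 30 is the 26th.

November 26, 2018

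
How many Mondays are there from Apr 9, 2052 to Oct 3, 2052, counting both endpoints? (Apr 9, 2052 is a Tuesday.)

25

Apr 9, 2052 is a Tuesday; the first Monday on or after it is Apr 15, 2052 (6 days later).
From Apr 15, 2052 to Oct 3, 2052: 15 + 31 + 30 + 31 + 31 + 30 + 3 = 171 days (rest of Apr, May, Jun, Jul, Aug, Sep, Oct).
171 ÷ 7 = 24 full weeks with remainder 3, so 24 more Mondays after the first → 25.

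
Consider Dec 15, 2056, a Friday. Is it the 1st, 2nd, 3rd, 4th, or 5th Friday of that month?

3rd

Day 15 falls in week ⌈15/7⌉ of the month.
Days 1–7 hold the 1st Friday, 8–14 the 2nd, 15–21 the 3rd, 22–28 the 4th, 29–31 the 5th.
15 is in the range for the 3rd.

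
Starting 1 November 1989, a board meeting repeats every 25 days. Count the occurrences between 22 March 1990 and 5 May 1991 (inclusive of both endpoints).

17

Occurrences land 25·i days after 1 November 1989 for i = 0, 1, 2, …
22 March 1990 is 141 days after the start; 141 ÷ 25 = 5 remainder 16; since the remainder is 16, round up to i = 6. First occurrence in the window: #7 on 31 March 1990 (6×25 = 150 days in).
5 May 1991 is 550 days after the start; 550 ÷ 25 = 22 remainder 0. Last occurrence in the window: #23 on 5 May 1991.
Occurrences #7 through #23: 17 in total.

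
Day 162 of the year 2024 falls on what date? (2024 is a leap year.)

January has 31 days (162 − 31 = 131 remain).
February has 29 days (131 − 29 = 102 remain).
March has 31 days (102 − 31 = 71 remain).
April has 30 days (71 − 30 = 41 remain).
May has 31 days (41 − 31 = 10 remain).
10 into June → June 10.

June 10, 2024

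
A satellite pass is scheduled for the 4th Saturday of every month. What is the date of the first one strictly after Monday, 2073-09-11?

2073-09-23

September 2073 starts on a Friday; its first Saturday is the 2nd, so the 4th Saturday is the 23rd — 2073-09-23.
2073-09-23 is after 2073-09-11, so that is the next one.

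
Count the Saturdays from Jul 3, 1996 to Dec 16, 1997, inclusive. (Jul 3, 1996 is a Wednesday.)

Jul 3, 1996 is a Wednesday; the first Saturday on or after it is Jul 6, 1996 (3 days later).
From Jul 6, 1996 to Dec 16, 1997: 178 + 350 = 528 days (rest of 1996, to Dec 16, 1997 in 1997).
528 ÷ 7 = 75 full weeks with remainder 3, so 75 more Saturdays after the first → 76.

76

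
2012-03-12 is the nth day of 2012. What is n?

72

Days in months before March: 31 + 29 = 60.
Plus 12 days into March → day 72.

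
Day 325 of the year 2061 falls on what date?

January has 31 days (325 − 31 = 294 remain).
February has 28 days (294 − 28 = 266 remain).
March has 31 days (266 − 31 = 235 remain).
April has 30 days (235 − 30 = 205 remain).
May has 31 days (205 − 31 = 174 remain).
June has 30 days (174 − 30 = 144 remain).
July has 31 days (144 − 31 = 113 remain).
August has 31 days (113 − 31 = 82 remain).
September has 30 days (82 − 30 = 52 remain).
October has 31 days (52 − 31 = 21 remain).
21 into November → November 21.

November 21, 2061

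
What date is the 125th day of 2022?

January has 31 days (125 − 31 = 94 remain).
February has 28 days (94 − 28 = 66 remain).
March has 31 days (66 − 31 = 35 remain).
April has 30 days (35 − 30 = 5 remain).
5 into May → May 5.

2022-05-05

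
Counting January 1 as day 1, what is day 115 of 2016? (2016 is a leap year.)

24 April 2016

January has 31 days (115 − 31 = 84 remain).
February has 29 days (84 − 29 = 55 remain).
March has 31 days (55 − 31 = 24 remain).
24 into April → April 24.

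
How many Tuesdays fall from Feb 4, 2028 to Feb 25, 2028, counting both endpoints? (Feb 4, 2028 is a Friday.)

3

Feb 4, 2028 is a Friday; the first Tuesday on or after it is Feb 8, 2028 (4 days later).
From Feb 8, 2028 to Feb 25, 2028 is 25 − 8 = 17 days.
17 ÷ 7 = 2 full weeks with remainder 3, so 2 more Tuesdays after the first → 3.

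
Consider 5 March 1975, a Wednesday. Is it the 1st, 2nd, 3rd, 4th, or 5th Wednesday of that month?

1st

Day 5 falls in week ⌈5/7⌉ of the month.
Days 1–7 hold the 1st Wednesday, 8–14 the 2nd, 15–21 the 3rd, 22–28 the 4th, 29–31 the 5th.
5 is in the range for the 1st.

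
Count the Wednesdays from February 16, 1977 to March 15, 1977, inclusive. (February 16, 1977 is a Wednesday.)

4

February 16, 1977 is a Wednesday; the first Wednesday on or after it is February 16, 1977.
From February 16, 1977 to March 15, 1977: 12 + 15 = 27 days (rest of February, March).
27 ÷ 7 = 3 full weeks with remainder 6, so 3 more Wednesdays after the first → 4.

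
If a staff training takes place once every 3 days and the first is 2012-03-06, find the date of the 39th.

2012-06-28

The 39th occurrence is 38 intervals after the first: 38 × 3 = 114 days after 2012-03-06.
March has 31 days — 25 days to the end of March leaves 89.
April has 30 days (59 left).
May has 31 days (28 left).
28 days into June → 2012-06-28.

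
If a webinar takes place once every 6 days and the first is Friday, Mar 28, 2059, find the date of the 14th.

The 14th occurrence is 13 intervals after the first: 13 × 6 = 78 days after Mar 28, 2059.
Mar has 31 days — 3 days to the end of Mar leaves 75.
Apr has 30 days (45 left).
May has 31 days (14 left).
14 days into Jun → Jun 14, 2059.

Jun 14, 2059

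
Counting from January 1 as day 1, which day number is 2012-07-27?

Days in months before July: 31 + 29 + 31 + 30 + 31 + 30 = 182.
Plus 27 days into July → day 209.

209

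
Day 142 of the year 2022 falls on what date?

January has 31 days (142 − 31 = 111 remain).
February has 28 days (111 − 28 = 83 remain).
March has 31 days (83 − 31 = 52 remain).
April has 30 days (52 − 30 = 22 remain).
22 into May → May 22.

22 May 2022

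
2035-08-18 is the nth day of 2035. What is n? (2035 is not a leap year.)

230

Days in months before August: 31 + 28 + 31 + 30 + 31 + 30 + 31 = 212.
Plus 18 days into August → day 230.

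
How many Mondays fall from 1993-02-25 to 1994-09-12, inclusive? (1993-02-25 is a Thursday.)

81

1993-02-25 is a Thursday; the first Monday on or after it is 1993-03-01 (4 days later).
From 1993-03-01 to 1994-09-12: 305 + 255 = 560 days (rest of 1993, to 1994-09-12 in 1994).
560 ÷ 7 = 80 full weeks with remainder 0, so 80 more Mondays after the first → 81.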